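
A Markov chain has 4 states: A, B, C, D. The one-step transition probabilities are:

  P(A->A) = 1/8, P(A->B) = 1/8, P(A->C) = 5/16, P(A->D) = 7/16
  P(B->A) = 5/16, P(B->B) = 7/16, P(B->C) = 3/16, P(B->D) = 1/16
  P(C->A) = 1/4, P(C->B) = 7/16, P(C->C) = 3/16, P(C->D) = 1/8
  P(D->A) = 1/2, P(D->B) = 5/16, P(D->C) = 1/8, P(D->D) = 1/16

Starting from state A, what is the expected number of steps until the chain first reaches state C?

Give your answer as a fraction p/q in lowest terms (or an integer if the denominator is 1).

Let h_i = expected steps to first reach C from state i.
Boundary: h_C = 0.
First-step equations for the other states:
  h_A = 1 + 1/8*h_A + 1/8*h_B + 5/16*h_C + 7/16*h_D
  h_B = 1 + 5/16*h_A + 7/16*h_B + 3/16*h_C + 1/16*h_D
  h_D = 1 + 1/2*h_A + 5/16*h_B + 1/8*h_C + 1/16*h_D

Substituting h_C = 0 and rearranging gives the linear system (I - Q) h = 1:
  [7/8, -1/8, -7/16] . (h_A, h_B, h_D) = 1
  [-5/16, 9/16, -1/16] . (h_A, h_B, h_D) = 1
  [-1/2, -5/16, 15/16] . (h_A, h_B, h_D) = 1

Solving yields:
  h_A = 64/15
  h_B = 352/75
  h_D = 368/75

Starting state is A, so the expected hitting time is h_A = 64/15.

Answer: 64/15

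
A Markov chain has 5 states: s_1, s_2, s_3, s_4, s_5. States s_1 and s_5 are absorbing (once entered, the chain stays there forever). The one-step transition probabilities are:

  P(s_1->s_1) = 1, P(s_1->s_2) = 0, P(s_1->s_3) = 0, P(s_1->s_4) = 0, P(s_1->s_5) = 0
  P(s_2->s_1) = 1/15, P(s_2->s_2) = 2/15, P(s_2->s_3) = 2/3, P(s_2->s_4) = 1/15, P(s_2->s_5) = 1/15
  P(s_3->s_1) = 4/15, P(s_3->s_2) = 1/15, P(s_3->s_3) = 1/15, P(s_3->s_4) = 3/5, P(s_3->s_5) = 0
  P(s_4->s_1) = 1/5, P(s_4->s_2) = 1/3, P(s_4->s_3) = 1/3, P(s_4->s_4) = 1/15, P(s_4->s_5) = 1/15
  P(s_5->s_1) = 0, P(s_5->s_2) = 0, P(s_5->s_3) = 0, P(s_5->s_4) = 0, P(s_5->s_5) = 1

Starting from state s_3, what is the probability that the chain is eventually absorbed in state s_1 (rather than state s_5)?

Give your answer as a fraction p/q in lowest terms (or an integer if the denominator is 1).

Answer: 19/22

Derivation:
Let a_i = P(absorbed in s_1 | start in state i).
Boundary conditions: a_s_1 = 1, a_s_5 = 0.
For each transient state i, a_i = sum_j P(i->j) * a_j:
  a_s_2 = 1/15*a_s_1 + 2/15*a_s_2 + 2/3*a_s_3 + 1/15*a_s_4 + 1/15*a_s_5
  a_s_3 = 4/15*a_s_1 + 1/15*a_s_2 + 1/15*a_s_3 + 3/5*a_s_4 + 0*a_s_5
  a_s_4 = 1/5*a_s_1 + 1/3*a_s_2 + 1/3*a_s_3 + 1/15*a_s_4 + 1/15*a_s_5

Substituting a_s_1 = 1 and a_s_5 = 0, rearrange to (I - Q) a = r where r[i] = P(i -> s_1):
  [13/15, -2/3, -1/15] . (a_s_2, a_s_3, a_s_4) = 1/15
  [-1/15, 14/15, -3/5] . (a_s_2, a_s_3, a_s_4) = 4/15
  [-1/3, -1/3, 14/15] . (a_s_2, a_s_3, a_s_4) = 1/5

Solving yields:
  a_s_2 = 1043/1298
  a_s_3 = 19/22
  a_s_4 = 1051/1298

Starting state is s_3, so the absorption probability is a_s_3 = 19/22.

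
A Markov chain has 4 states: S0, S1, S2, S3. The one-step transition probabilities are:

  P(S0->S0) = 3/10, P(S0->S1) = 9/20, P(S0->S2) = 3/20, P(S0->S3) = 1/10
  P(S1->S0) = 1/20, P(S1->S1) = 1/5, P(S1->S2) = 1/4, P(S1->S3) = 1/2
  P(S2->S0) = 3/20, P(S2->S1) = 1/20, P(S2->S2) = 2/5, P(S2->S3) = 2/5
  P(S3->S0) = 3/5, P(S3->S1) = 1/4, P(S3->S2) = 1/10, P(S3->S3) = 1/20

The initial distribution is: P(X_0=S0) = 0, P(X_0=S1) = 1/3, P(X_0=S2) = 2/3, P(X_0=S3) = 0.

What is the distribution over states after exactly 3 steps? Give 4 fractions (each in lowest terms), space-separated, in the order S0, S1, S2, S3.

Propagating the distribution step by step (d_{t+1} = d_t * P):
d_0 = (S0=0, S1=1/3, S2=2/3, S3=0)
  d_1[S0] = 0*3/10 + 1/3*1/20 + 2/3*3/20 + 0*3/5 = 7/60
  d_1[S1] = 0*9/20 + 1/3*1/5 + 2/3*1/20 + 0*1/4 = 1/10
  d_1[S2] = 0*3/20 + 1/3*1/4 + 2/3*2/5 + 0*1/10 = 7/20
  d_1[S3] = 0*1/10 + 1/3*1/2 + 2/3*2/5 + 0*1/20 = 13/30
d_1 = (S0=7/60, S1=1/10, S2=7/20, S3=13/30)
  d_2[S0] = 7/60*3/10 + 1/10*1/20 + 7/20*3/20 + 13/30*3/5 = 141/400
  d_2[S1] = 7/60*9/20 + 1/10*1/5 + 7/20*1/20 + 13/30*1/4 = 119/600
  d_2[S2] = 7/60*3/20 + 1/10*1/4 + 7/20*2/5 + 13/30*1/10 = 271/1200
  d_2[S3] = 7/60*1/10 + 1/10*1/2 + 7/20*2/5 + 13/30*1/20 = 67/300
d_2 = (S0=141/400, S1=119/600, S2=271/1200, S3=67/300)
  d_3[S0] = 141/400*3/10 + 119/600*1/20 + 271/1200*3/20 + 67/300*3/5 = 1361/4800
  d_3[S1] = 141/400*9/20 + 119/600*1/5 + 271/1200*1/20 + 67/300*1/4 = 637/2400
  d_3[S2] = 141/400*3/20 + 119/600*1/4 + 271/1200*2/5 + 67/300*1/10 = 1721/8000
  d_3[S3] = 141/400*1/10 + 119/600*1/2 + 271/1200*2/5 + 67/300*1/20 = 2831/12000
d_3 = (S0=1361/4800, S1=637/2400, S2=1721/8000, S3=2831/12000)

Answer: 1361/4800 637/2400 1721/8000 2831/12000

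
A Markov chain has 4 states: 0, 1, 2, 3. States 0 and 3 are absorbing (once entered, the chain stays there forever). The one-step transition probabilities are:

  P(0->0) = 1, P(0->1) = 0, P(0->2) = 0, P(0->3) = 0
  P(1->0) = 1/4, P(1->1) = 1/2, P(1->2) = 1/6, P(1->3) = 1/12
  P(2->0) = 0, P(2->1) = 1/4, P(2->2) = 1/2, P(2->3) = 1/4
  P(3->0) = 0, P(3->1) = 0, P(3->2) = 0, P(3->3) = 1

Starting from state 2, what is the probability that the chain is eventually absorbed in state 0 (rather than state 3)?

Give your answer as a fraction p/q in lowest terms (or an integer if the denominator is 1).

Answer: 3/10

Derivation:
Let a_i = P(absorbed in 0 | start in state i).
Boundary conditions: a_0 = 1, a_3 = 0.
For each transient state i, a_i = sum_j P(i->j) * a_j:
  a_1 = 1/4*a_0 + 1/2*a_1 + 1/6*a_2 + 1/12*a_3
  a_2 = 0*a_0 + 1/4*a_1 + 1/2*a_2 + 1/4*a_3

Substituting a_0 = 1 and a_3 = 0, rearrange to (I - Q) a = r where r[i] = P(i -> 0):
  [1/2, -1/6] . (a_1, a_2) = 1/4
  [-1/4, 1/2] . (a_1, a_2) = 0

Solving yields:
  a_1 = 3/5
  a_2 = 3/10

Starting state is 2, so the absorption probability is a_2 = 3/10.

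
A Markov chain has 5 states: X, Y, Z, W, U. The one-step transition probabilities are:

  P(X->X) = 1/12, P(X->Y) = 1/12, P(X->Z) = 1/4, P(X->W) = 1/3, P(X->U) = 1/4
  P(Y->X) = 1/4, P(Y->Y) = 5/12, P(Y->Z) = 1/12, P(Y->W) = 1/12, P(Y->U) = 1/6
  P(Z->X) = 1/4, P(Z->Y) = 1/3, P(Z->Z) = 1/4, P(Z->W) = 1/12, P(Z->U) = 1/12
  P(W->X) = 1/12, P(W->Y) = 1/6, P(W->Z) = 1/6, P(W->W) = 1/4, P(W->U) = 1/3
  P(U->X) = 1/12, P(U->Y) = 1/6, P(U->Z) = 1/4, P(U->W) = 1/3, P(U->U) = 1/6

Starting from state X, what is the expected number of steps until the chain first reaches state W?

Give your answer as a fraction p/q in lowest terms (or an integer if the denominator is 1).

Answer: 8004/1789

Derivation:
Let h_i = expected steps to first reach W from state i.
Boundary: h_W = 0.
First-step equations for the other states:
  h_X = 1 + 1/12*h_X + 1/12*h_Y + 1/4*h_Z + 1/3*h_W + 1/4*h_U
  h_Y = 1 + 1/4*h_X + 5/12*h_Y + 1/12*h_Z + 1/12*h_W + 1/6*h_U
  h_Z = 1 + 1/4*h_X + 1/3*h_Y + 1/4*h_Z + 1/12*h_W + 1/12*h_U
  h_U = 1 + 1/12*h_X + 1/6*h_Y + 1/4*h_Z + 1/3*h_W + 1/6*h_U

Substituting h_W = 0 and rearranging gives the linear system (I - Q) h = 1:
  [11/12, -1/12, -1/4, -1/4] . (h_X, h_Y, h_Z, h_U) = 1
  [-1/4, 7/12, -1/12, -1/6] . (h_X, h_Y, h_Z, h_U) = 1
  [-1/4, -1/3, 3/4, -1/12] . (h_X, h_Y, h_Z, h_U) = 1
  [-1/12, -1/6, -1/4, 5/6] . (h_X, h_Y, h_Z, h_U) = 1

Solving yields:
  h_X = 8004/1789
  h_Y = 10344/1789
  h_Z = 10560/1789
  h_U = 8184/1789

Starting state is X, so the expected hitting time is h_X = 8004/1789.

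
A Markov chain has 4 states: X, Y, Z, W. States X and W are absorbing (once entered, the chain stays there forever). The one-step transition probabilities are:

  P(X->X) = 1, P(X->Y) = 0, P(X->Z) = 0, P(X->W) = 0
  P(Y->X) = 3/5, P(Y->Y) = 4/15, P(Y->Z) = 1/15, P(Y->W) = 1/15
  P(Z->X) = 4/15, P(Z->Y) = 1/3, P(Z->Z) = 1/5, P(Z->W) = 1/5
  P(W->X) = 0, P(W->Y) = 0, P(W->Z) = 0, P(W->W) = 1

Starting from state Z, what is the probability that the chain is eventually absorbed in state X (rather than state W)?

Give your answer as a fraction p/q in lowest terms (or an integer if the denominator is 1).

Let a_i = P(absorbed in X | start in state i).
Boundary conditions: a_X = 1, a_W = 0.
For each transient state i, a_i = sum_j P(i->j) * a_j:
  a_Y = 3/5*a_X + 4/15*a_Y + 1/15*a_Z + 1/15*a_W
  a_Z = 4/15*a_X + 1/3*a_Y + 1/5*a_Z + 1/5*a_W

Substituting a_X = 1 and a_W = 0, rearrange to (I - Q) a = r where r[i] = P(i -> X):
  [11/15, -1/15] . (a_Y, a_Z) = 3/5
  [-1/3, 4/5] . (a_Y, a_Z) = 4/15

Solving yields:
  a_Y = 112/127
  a_Z = 89/127

Starting state is Z, so the absorption probability is a_Z = 89/127.

Answer: 89/127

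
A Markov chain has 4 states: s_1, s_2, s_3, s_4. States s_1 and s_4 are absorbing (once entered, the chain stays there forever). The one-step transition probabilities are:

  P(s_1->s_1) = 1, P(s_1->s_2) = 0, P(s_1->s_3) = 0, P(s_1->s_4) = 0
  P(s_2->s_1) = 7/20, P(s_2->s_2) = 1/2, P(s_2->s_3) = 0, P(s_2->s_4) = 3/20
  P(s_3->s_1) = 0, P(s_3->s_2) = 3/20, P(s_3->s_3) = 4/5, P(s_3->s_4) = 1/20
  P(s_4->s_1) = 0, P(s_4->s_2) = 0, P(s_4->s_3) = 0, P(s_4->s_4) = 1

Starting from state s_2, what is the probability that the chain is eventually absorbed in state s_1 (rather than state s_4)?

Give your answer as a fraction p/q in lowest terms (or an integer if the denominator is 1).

Answer: 7/10

Derivation:
Let a_i = P(absorbed in s_1 | start in state i).
Boundary conditions: a_s_1 = 1, a_s_4 = 0.
For each transient state i, a_i = sum_j P(i->j) * a_j:
  a_s_2 = 7/20*a_s_1 + 1/2*a_s_2 + 0*a_s_3 + 3/20*a_s_4
  a_s_3 = 0*a_s_1 + 3/20*a_s_2 + 4/5*a_s_3 + 1/20*a_s_4

Substituting a_s_1 = 1 and a_s_4 = 0, rearrange to (I - Q) a = r where r[i] = P(i -> s_1):
  [1/2, 0] . (a_s_2, a_s_3) = 7/20
  [-3/20, 1/5] . (a_s_2, a_s_3) = 0

Solving yields:
  a_s_2 = 7/10
  a_s_3 = 21/40

Starting state is s_2, so the absorption probability is a_s_2 = 7/10.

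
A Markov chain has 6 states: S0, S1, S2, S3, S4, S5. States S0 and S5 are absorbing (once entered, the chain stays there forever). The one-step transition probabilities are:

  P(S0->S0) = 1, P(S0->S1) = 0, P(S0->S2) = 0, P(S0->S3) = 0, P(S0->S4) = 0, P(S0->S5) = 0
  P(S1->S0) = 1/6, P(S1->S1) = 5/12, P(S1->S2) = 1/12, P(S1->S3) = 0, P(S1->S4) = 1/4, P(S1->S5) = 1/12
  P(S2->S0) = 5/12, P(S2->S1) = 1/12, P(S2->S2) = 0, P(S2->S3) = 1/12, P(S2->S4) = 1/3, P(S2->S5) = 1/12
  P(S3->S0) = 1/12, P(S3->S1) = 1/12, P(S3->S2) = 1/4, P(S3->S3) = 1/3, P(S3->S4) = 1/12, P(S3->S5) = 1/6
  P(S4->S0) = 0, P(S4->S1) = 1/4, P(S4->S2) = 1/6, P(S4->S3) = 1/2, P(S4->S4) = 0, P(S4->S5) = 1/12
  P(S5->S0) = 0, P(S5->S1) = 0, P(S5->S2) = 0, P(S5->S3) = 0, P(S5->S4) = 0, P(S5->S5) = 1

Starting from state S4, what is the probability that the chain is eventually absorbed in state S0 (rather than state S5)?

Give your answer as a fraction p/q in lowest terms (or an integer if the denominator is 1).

Let a_i = P(absorbed in S0 | start in state i).
Boundary conditions: a_S0 = 1, a_S5 = 0.
For each transient state i, a_i = sum_j P(i->j) * a_j:
  a_S1 = 1/6*a_S0 + 5/12*a_S1 + 1/12*a_S2 + 0*a_S3 + 1/4*a_S4 + 1/12*a_S5
  a_S2 = 5/12*a_S0 + 1/12*a_S1 + 0*a_S2 + 1/12*a_S3 + 1/3*a_S4 + 1/12*a_S5
  a_S3 = 1/12*a_S0 + 1/12*a_S1 + 1/4*a_S2 + 1/3*a_S3 + 1/12*a_S4 + 1/6*a_S5
  a_S4 = 0*a_S0 + 1/4*a_S1 + 1/6*a_S2 + 1/2*a_S3 + 0*a_S4 + 1/12*a_S5

Substituting a_S0 = 1 and a_S5 = 0, rearrange to (I - Q) a = r where r[i] = P(i -> S0):
  [7/12, -1/12, 0, -1/4] . (a_S1, a_S2, a_S3, a_S4) = 1/6
  [-1/12, 1, -1/12, -1/3] . (a_S1, a_S2, a_S3, a_S4) = 5/12
  [-1/12, -1/4, 2/3, -1/12] . (a_S1, a_S2, a_S3, a_S4) = 1/12
  [-1/4, -1/6, -1/2, 1] . (a_S1, a_S2, a_S3, a_S4) = 0

Solving yields:
  a_S1 = 505/826
  a_S2 = 1137/1652
  a_S3 = 1303/2478
  a_S4 = 2629/4956

Starting state is S4, so the absorption probability is a_S4 = 2629/4956.

Answer: 2629/4956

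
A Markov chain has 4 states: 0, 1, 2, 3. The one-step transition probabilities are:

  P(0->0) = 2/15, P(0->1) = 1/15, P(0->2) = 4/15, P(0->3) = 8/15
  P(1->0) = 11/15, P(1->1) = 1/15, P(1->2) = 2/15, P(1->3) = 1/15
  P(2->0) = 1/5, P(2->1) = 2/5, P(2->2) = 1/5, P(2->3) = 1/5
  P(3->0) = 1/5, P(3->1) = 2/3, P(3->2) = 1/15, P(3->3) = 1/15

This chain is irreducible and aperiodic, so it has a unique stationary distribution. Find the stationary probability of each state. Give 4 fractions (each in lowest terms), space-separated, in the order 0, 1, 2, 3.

Answer: 489/1522 1629/6088 1045/6088 729/3044

Derivation:
The stationary distribution satisfies pi = pi * P, i.e.:
  pi_0 = 2/15*pi_0 + 11/15*pi_1 + 1/5*pi_2 + 1/5*pi_3
  pi_1 = 1/15*pi_0 + 1/15*pi_1 + 2/5*pi_2 + 2/3*pi_3
  pi_2 = 4/15*pi_0 + 2/15*pi_1 + 1/5*pi_2 + 1/15*pi_3
  pi_3 = 8/15*pi_0 + 1/15*pi_1 + 1/5*pi_2 + 1/15*pi_3
with normalization: pi_0 + pi_1 + pi_2 + pi_3 = 1.

Using the first 3 balance equations plus normalization, the linear system A*pi = b is:
  [-13/15, 11/15, 1/5, 1/5] . pi = 0
  [1/15, -14/15, 2/5, 2/3] . pi = 0
  [4/15, 2/15, -4/5, 1/15] . pi = 0
  [1, 1, 1, 1] . pi = 1

Solving yields:
  pi_0 = 489/1522
  pi_1 = 1629/6088
  pi_2 = 1045/6088
  pi_3 = 729/3044

Verification (pi * P):
  489/1522*2/15 + 1629/6088*11/15 + 1045/6088*1/5 + 729/3044*1/5 = 489/1522 = pi_0  (ok)
  489/1522*1/15 + 1629/6088*1/15 + 1045/6088*2/5 + 729/3044*2/3 = 1629/6088 = pi_1  (ok)
  489/1522*4/15 + 1629/6088*2/15 + 1045/6088*1/5 + 729/3044*1/15 = 1045/6088 = pi_2  (ok)
  489/1522*8/15 + 1629/6088*1/15 + 1045/6088*1/5 + 729/3044*1/15 = 729/3044 = pi_3  (ok)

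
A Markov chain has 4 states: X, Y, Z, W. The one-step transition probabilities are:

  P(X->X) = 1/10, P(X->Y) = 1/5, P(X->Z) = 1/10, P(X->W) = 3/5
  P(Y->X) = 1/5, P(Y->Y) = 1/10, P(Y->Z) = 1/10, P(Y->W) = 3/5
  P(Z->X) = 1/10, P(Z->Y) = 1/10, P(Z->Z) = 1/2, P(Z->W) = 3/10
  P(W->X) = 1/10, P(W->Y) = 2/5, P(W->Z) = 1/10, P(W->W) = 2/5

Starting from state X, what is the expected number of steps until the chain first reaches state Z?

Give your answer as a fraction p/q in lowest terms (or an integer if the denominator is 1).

Answer: 10

Derivation:
Let h_i = expected steps to first reach Z from state i.
Boundary: h_Z = 0.
First-step equations for the other states:
  h_X = 1 + 1/10*h_X + 1/5*h_Y + 1/10*h_Z + 3/5*h_W
  h_Y = 1 + 1/5*h_X + 1/10*h_Y + 1/10*h_Z + 3/5*h_W
  h_W = 1 + 1/10*h_X + 2/5*h_Y + 1/10*h_Z + 2/5*h_W

Substituting h_Z = 0 and rearranging gives the linear system (I - Q) h = 1:
  [9/10, -1/5, -3/5] . (h_X, h_Y, h_W) = 1
  [-1/5, 9/10, -3/5] . (h_X, h_Y, h_W) = 1
  [-1/10, -2/5, 3/5] . (h_X, h_Y, h_W) = 1

Solving yields:
  h_X = 10
  h_Y = 10
  h_W = 10

Starting state is X, so the expected hitting time is h_X = 10.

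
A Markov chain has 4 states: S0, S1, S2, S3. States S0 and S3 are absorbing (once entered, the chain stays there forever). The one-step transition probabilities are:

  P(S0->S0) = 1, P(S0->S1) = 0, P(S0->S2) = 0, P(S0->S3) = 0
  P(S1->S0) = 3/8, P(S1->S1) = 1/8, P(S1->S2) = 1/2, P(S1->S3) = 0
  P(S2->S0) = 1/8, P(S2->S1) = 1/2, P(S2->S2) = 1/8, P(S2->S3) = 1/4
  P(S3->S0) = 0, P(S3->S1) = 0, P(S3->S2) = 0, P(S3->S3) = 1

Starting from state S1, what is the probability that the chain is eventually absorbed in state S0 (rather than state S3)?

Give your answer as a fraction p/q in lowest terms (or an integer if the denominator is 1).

Answer: 25/33

Derivation:
Let a_i = P(absorbed in S0 | start in state i).
Boundary conditions: a_S0 = 1, a_S3 = 0.
For each transient state i, a_i = sum_j P(i->j) * a_j:
  a_S1 = 3/8*a_S0 + 1/8*a_S1 + 1/2*a_S2 + 0*a_S3
  a_S2 = 1/8*a_S0 + 1/2*a_S1 + 1/8*a_S2 + 1/4*a_S3

Substituting a_S0 = 1 and a_S3 = 0, rearrange to (I - Q) a = r where r[i] = P(i -> S0):
  [7/8, -1/2] . (a_S1, a_S2) = 3/8
  [-1/2, 7/8] . (a_S1, a_S2) = 1/8

Solving yields:
  a_S1 = 25/33
  a_S2 = 19/33

Starting state is S1, so the absorption probability is a_S1 = 25/33.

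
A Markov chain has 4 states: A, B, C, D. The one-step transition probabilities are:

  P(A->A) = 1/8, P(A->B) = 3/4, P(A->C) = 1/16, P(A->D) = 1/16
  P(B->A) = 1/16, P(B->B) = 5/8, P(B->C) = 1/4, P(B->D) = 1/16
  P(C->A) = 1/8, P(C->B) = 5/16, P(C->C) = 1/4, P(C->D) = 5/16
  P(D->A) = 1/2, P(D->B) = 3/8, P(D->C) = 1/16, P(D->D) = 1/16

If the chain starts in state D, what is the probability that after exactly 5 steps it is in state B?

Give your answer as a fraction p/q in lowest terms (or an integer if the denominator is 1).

Computing P^5 by repeated multiplication:
P^1 =
  A: [1/8, 3/4, 1/16, 1/16]
  B: [1/16, 5/8, 1/4, 1/16]
  C: [1/8, 5/16, 1/4, 5/16]
  D: [1/2, 3/8, 1/16, 1/16]
P^2 =
  A: [13/128, 155/256, 55/256, 5/64]
  B: [7/64, 69/128, 29/128, 1/8]
  C: [57/256, 31/64, 43/256, 1/8]
  D: [1/8, 167/256, 37/256, 5/64]
P^3 =
  A: [477/4096, 2257/4096, 443/2048, 119/1024]
  B: [283/2048, 1099/2048, 211/1024, 61/512]
  C: [145/1024, 2331/4096, 757/4096, 107/1024]
  D: [465/4096, 2359/4096, 217/1024, 101/1024]
P^4 =
  A: [8791/65536, 8895/16384, 13525/65536, 955/8192]
  B: [4461/32768, 2245/4096, 6611/32768, 467/4096]
  C: [8429/65536, 36623/65536, 835/4096, 1781/16384]
  D: [8257/65536, 17967/32768, 13777/65536, 473/4096]
P^5 =
  A: [35333/262144, 574757/1048576, 212851/1048576, 29909/262144]
  B: [8749/65536, 288603/524288, 106481/524288, 14803/131072]
  C: [137193/1048576, 288461/524288, 215485/1048576, 1859/16384]
  D: [70273/524288, 572717/1048576, 214669/1048576, 30161/262144]

(P^5)[D -> B] = 572717/1048576

Answer: 572717/1048576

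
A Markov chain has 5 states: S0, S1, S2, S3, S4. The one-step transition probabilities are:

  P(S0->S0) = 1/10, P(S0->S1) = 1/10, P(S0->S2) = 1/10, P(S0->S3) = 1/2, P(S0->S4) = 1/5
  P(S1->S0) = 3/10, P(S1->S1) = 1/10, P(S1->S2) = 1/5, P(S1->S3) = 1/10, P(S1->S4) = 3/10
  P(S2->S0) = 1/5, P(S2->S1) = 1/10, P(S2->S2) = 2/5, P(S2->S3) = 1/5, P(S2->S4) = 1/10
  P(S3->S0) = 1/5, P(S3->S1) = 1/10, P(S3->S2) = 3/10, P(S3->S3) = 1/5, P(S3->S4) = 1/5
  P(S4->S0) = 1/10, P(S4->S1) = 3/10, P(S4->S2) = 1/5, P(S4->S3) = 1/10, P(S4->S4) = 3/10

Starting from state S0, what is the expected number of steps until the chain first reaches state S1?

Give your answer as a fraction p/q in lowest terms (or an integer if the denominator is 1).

Let h_i = expected steps to first reach S1 from state i.
Boundary: h_S1 = 0.
First-step equations for the other states:
  h_S0 = 1 + 1/10*h_S0 + 1/10*h_S1 + 1/10*h_S2 + 1/2*h_S3 + 1/5*h_S4
  h_S2 = 1 + 1/5*h_S0 + 1/10*h_S1 + 2/5*h_S2 + 1/5*h_S3 + 1/10*h_S4
  h_S3 = 1 + 1/5*h_S0 + 1/10*h_S1 + 3/10*h_S2 + 1/5*h_S3 + 1/5*h_S4
  h_S4 = 1 + 1/10*h_S0 + 3/10*h_S1 + 1/5*h_S2 + 1/10*h_S3 + 3/10*h_S4

Substituting h_S1 = 0 and rearranging gives the linear system (I - Q) h = 1:
  [9/10, -1/10, -1/2, -1/5] . (h_S0, h_S2, h_S3, h_S4) = 1
  [-1/5, 3/5, -1/5, -1/10] . (h_S0, h_S2, h_S3, h_S4) = 1
  [-1/5, -3/10, 4/5, -1/5] . (h_S0, h_S2, h_S3, h_S4) = 1
  [-1/10, -1/5, -1/10, 7/10] . (h_S0, h_S2, h_S3, h_S4) = 1

Solving yields:
  h_S0 = 439/61
  h_S2 = 452/61
  h_S3 = 441/61
  h_S4 = 342/61

Starting state is S0, so the expected hitting time is h_S0 = 439/61.

Answer: 439/61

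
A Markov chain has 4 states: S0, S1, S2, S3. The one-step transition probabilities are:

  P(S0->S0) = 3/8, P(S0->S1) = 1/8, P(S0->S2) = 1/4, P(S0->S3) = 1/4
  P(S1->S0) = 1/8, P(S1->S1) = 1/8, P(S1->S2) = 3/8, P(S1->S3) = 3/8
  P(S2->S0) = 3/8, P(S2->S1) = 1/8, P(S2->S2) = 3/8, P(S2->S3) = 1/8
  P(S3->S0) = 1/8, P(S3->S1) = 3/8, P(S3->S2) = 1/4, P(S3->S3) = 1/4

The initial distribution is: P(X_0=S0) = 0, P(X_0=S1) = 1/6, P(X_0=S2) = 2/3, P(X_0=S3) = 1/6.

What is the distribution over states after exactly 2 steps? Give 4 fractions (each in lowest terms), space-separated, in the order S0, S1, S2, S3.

Answer: 55/192 11/64 121/384 29/128

Derivation:
Propagating the distribution step by step (d_{t+1} = d_t * P):
d_0 = (S0=0, S1=1/6, S2=2/3, S3=1/6)
  d_1[S0] = 0*3/8 + 1/6*1/8 + 2/3*3/8 + 1/6*1/8 = 7/24
  d_1[S1] = 0*1/8 + 1/6*1/8 + 2/3*1/8 + 1/6*3/8 = 1/6
  d_1[S2] = 0*1/4 + 1/6*3/8 + 2/3*3/8 + 1/6*1/4 = 17/48
  d_1[S3] = 0*1/4 + 1/6*3/8 + 2/3*1/8 + 1/6*1/4 = 3/16
d_1 = (S0=7/24, S1=1/6, S2=17/48, S3=3/16)
  d_2[S0] = 7/24*3/8 + 1/6*1/8 + 17/48*3/8 + 3/16*1/8 = 55/192
  d_2[S1] = 7/24*1/8 + 1/6*1/8 + 17/48*1/8 + 3/16*3/8 = 11/64
  d_2[S2] = 7/24*1/4 + 1/6*3/8 + 17/48*3/8 + 3/16*1/4 = 121/384
  d_2[S3] = 7/24*1/4 + 1/6*3/8 + 17/48*1/8 + 3/16*1/4 = 29/128
d_2 = (S0=55/192, S1=11/64, S2=121/384, S3=29/128)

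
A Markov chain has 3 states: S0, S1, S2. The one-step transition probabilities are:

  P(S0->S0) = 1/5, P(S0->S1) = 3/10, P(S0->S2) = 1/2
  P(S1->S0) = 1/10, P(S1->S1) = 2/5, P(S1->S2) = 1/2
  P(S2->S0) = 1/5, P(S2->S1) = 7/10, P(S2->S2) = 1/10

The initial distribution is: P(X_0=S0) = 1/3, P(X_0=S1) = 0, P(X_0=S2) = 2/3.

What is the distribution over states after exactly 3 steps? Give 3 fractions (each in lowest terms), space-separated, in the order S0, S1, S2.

Propagating the distribution step by step (d_{t+1} = d_t * P):
d_0 = (S0=1/3, S1=0, S2=2/3)
  d_1[S0] = 1/3*1/5 + 0*1/10 + 2/3*1/5 = 1/5
  d_1[S1] = 1/3*3/10 + 0*2/5 + 2/3*7/10 = 17/30
  d_1[S2] = 1/3*1/2 + 0*1/2 + 2/3*1/10 = 7/30
d_1 = (S0=1/5, S1=17/30, S2=7/30)
  d_2[S0] = 1/5*1/5 + 17/30*1/10 + 7/30*1/5 = 43/300
  d_2[S1] = 1/5*3/10 + 17/30*2/5 + 7/30*7/10 = 9/20
  d_2[S2] = 1/5*1/2 + 17/30*1/2 + 7/30*1/10 = 61/150
d_2 = (S0=43/300, S1=9/20, S2=61/150)
  d_3[S0] = 43/300*1/5 + 9/20*1/10 + 61/150*1/5 = 31/200
  d_3[S1] = 43/300*3/10 + 9/20*2/5 + 61/150*7/10 = 1523/3000
  d_3[S2] = 43/300*1/2 + 9/20*1/2 + 61/150*1/10 = 253/750
d_3 = (S0=31/200, S1=1523/3000, S2=253/750)

Answer: 31/200 1523/3000 253/750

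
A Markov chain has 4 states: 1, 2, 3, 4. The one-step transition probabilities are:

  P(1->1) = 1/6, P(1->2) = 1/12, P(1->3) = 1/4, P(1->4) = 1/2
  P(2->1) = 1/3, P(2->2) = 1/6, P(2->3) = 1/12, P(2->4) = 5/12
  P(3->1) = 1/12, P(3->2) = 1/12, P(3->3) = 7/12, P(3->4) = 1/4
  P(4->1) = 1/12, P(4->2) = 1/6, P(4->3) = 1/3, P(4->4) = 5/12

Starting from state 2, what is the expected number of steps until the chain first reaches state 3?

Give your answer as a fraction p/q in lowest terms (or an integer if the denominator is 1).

Answer: 76/17

Derivation:
Let h_i = expected steps to first reach 3 from state i.
Boundary: h_3 = 0.
First-step equations for the other states:
  h_1 = 1 + 1/6*h_1 + 1/12*h_2 + 1/4*h_3 + 1/2*h_4
  h_2 = 1 + 1/3*h_1 + 1/6*h_2 + 1/12*h_3 + 5/12*h_4
  h_4 = 1 + 1/12*h_1 + 1/6*h_2 + 1/3*h_3 + 5/12*h_4

Substituting h_3 = 0 and rearranging gives the linear system (I - Q) h = 1:
  [5/6, -1/12, -1/2] . (h_1, h_2, h_4) = 1
  [-1/3, 5/6, -5/12] . (h_1, h_2, h_4) = 1
  [-1/12, -1/6, 7/12] . (h_1, h_2, h_4) = 1

Solving yields:
  h_1 = 64/17
  h_2 = 76/17
  h_4 = 60/17

Starting state is 2, so the expected hitting time is h_2 = 76/17.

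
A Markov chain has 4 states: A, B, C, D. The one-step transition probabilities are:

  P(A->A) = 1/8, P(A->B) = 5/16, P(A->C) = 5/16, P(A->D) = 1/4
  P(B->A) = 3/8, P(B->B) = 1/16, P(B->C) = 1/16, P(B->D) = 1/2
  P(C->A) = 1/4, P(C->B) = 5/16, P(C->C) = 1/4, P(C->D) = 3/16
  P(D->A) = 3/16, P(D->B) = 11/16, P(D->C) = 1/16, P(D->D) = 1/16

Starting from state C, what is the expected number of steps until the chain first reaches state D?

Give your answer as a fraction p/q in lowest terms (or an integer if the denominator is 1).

Answer: 32/9

Derivation:
Let h_i = expected steps to first reach D from state i.
Boundary: h_D = 0.
First-step equations for the other states:
  h_A = 1 + 1/8*h_A + 5/16*h_B + 5/16*h_C + 1/4*h_D
  h_B = 1 + 3/8*h_A + 1/16*h_B + 1/16*h_C + 1/2*h_D
  h_C = 1 + 1/4*h_A + 5/16*h_B + 1/4*h_C + 3/16*h_D

Substituting h_D = 0 and rearranging gives the linear system (I - Q) h = 1:
  [7/8, -5/16, -5/16] . (h_A, h_B, h_C) = 1
  [-3/8, 15/16, -1/16] . (h_A, h_B, h_C) = 1
  [-1/4, -5/16, 3/4] . (h_A, h_B, h_C) = 1

Solving yields:
  h_A = 272/81
  h_B = 1072/405
  h_C = 32/9

Starting state is C, so the expected hitting time is h_C = 32/9.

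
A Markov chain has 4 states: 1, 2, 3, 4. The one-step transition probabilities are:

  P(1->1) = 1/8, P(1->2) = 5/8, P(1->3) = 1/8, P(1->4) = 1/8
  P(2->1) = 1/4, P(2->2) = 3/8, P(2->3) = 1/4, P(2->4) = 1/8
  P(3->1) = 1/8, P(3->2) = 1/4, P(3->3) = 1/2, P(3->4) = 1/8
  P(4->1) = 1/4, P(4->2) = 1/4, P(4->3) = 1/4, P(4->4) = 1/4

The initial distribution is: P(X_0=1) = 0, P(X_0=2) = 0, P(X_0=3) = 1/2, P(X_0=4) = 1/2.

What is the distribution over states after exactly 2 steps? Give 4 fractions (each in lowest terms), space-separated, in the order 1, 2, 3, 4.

Answer: 23/128 45/128 41/128 19/128

Derivation:
Propagating the distribution step by step (d_{t+1} = d_t * P):
d_0 = (1=0, 2=0, 3=1/2, 4=1/2)
  d_1[1] = 0*1/8 + 0*1/4 + 1/2*1/8 + 1/2*1/4 = 3/16
  d_1[2] = 0*5/8 + 0*3/8 + 1/2*1/4 + 1/2*1/4 = 1/4
  d_1[3] = 0*1/8 + 0*1/4 + 1/2*1/2 + 1/2*1/4 = 3/8
  d_1[4] = 0*1/8 + 0*1/8 + 1/2*1/8 + 1/2*1/4 = 3/16
d_1 = (1=3/16, 2=1/4, 3=3/8, 4=3/16)
  d_2[1] = 3/16*1/8 + 1/4*1/4 + 3/8*1/8 + 3/16*1/4 = 23/128
  d_2[2] = 3/16*5/8 + 1/4*3/8 + 3/8*1/4 + 3/16*1/4 = 45/128
  d_2[3] = 3/16*1/8 + 1/4*1/4 + 3/8*1/2 + 3/16*1/4 = 41/128
  d_2[4] = 3/16*1/8 + 1/4*1/8 + 3/8*1/8 + 3/16*1/4 = 19/128
d_2 = (1=23/128, 2=45/128, 3=41/128, 4=19/128)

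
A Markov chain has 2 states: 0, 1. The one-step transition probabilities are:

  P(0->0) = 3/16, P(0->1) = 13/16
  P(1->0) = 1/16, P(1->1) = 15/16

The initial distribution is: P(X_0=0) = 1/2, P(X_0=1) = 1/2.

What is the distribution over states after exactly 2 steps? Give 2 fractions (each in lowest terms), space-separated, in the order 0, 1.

Answer: 5/64 59/64

Derivation:
Propagating the distribution step by step (d_{t+1} = d_t * P):
d_0 = (0=1/2, 1=1/2)
  d_1[0] = 1/2*3/16 + 1/2*1/16 = 1/8
  d_1[1] = 1/2*13/16 + 1/2*15/16 = 7/8
d_1 = (0=1/8, 1=7/8)
  d_2[0] = 1/8*3/16 + 7/8*1/16 = 5/64
  d_2[1] = 1/8*13/16 + 7/8*15/16 = 59/64
d_2 = (0=5/64, 1=59/64)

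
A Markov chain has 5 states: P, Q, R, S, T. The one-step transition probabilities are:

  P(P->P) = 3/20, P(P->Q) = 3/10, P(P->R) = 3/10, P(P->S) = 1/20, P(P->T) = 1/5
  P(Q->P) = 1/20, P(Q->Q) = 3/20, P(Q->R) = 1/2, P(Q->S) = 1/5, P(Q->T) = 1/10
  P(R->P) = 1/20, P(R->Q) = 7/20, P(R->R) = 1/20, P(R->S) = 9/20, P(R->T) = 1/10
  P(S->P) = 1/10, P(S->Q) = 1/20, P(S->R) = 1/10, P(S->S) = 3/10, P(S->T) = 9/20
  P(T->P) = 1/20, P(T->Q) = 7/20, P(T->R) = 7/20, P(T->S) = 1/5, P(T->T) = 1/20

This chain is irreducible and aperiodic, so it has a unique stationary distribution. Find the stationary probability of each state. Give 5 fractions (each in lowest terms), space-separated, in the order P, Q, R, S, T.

The stationary distribution satisfies pi = pi * P, i.e.:
  pi_P = 3/20*pi_P + 1/20*pi_Q + 1/20*pi_R + 1/10*pi_S + 1/20*pi_T
  pi_Q = 3/10*pi_P + 3/20*pi_Q + 7/20*pi_R + 1/20*pi_S + 7/20*pi_T
  pi_R = 3/10*pi_P + 1/2*pi_Q + 1/20*pi_R + 1/10*pi_S + 7/20*pi_T
  pi_S = 1/20*pi_P + 1/5*pi_Q + 9/20*pi_R + 3/10*pi_S + 1/5*pi_T
  pi_T = 1/5*pi_P + 1/10*pi_Q + 1/10*pi_R + 9/20*pi_S + 1/20*pi_T
with normalization: pi_P + pi_Q + pi_R + pi_S + pi_T = 1.

Using the first 4 balance equations plus normalization, the linear system A*pi = b is:
  [-17/20, 1/20, 1/20, 1/10, 1/20] . pi = 0
  [3/10, -17/20, 7/20, 1/20, 7/20] . pi = 0
  [3/10, 1/2, -19/20, 1/10, 7/20] . pi = 0
  [1/20, 1/5, 9/20, -7/10, 1/5] . pi = 0
  [1, 1, 1, 1, 1] . pi = 1

Solving yields:
  pi_P = 1707/24067
  pi_Q = 15851/72201
  pi_R = 5743/24067
  pi_S = 6659/24067
  pi_T = 14023/72201

Verification (pi * P):
  1707/24067*3/20 + 15851/72201*1/20 + 5743/24067*1/20 + 6659/24067*1/10 + 14023/72201*1/20 = 1707/24067 = pi_P  (ok)
  1707/24067*3/10 + 15851/72201*3/20 + 5743/24067*7/20 + 6659/24067*1/20 + 14023/72201*7/20 = 15851/72201 = pi_Q  (ok)
  1707/24067*3/10 + 15851/72201*1/2 + 5743/24067*1/20 + 6659/24067*1/10 + 14023/72201*7/20 = 5743/24067 = pi_R  (ok)
  1707/24067*1/20 + 15851/72201*1/5 + 5743/24067*9/20 + 6659/24067*3/10 + 14023/72201*1/5 = 6659/24067 = pi_S  (ok)
  1707/24067*1/5 + 15851/72201*1/10 + 5743/24067*1/10 + 6659/24067*9/20 + 14023/72201*1/20 = 14023/72201 = pi_T  (ok)

Answer: 1707/24067 15851/72201 5743/24067 6659/24067 14023/72201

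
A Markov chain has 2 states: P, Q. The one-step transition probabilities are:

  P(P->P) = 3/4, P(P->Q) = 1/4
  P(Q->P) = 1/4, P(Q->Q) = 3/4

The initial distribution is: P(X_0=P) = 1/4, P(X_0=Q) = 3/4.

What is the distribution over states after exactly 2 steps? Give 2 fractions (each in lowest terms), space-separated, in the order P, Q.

Propagating the distribution step by step (d_{t+1} = d_t * P):
d_0 = (P=1/4, Q=3/4)
  d_1[P] = 1/4*3/4 + 3/4*1/4 = 3/8
  d_1[Q] = 1/4*1/4 + 3/4*3/4 = 5/8
d_1 = (P=3/8, Q=5/8)
  d_2[P] = 3/8*3/4 + 5/8*1/4 = 7/16
  d_2[Q] = 3/8*1/4 + 5/8*3/4 = 9/16
d_2 = (P=7/16, Q=9/16)

Answer: 7/16 9/16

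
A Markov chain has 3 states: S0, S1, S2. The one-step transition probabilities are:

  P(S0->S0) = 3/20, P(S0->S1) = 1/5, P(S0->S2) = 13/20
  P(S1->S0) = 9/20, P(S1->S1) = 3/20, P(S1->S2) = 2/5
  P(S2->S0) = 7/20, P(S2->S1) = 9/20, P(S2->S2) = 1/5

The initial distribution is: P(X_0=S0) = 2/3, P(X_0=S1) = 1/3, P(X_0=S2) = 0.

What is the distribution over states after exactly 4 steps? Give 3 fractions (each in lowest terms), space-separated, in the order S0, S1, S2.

Answer: 6263/20000 69337/240000 95507/240000

Derivation:
Propagating the distribution step by step (d_{t+1} = d_t * P):
d_0 = (S0=2/3, S1=1/3, S2=0)
  d_1[S0] = 2/3*3/20 + 1/3*9/20 + 0*7/20 = 1/4
  d_1[S1] = 2/3*1/5 + 1/3*3/20 + 0*9/20 = 11/60
  d_1[S2] = 2/3*13/20 + 1/3*2/5 + 0*1/5 = 17/30
d_1 = (S0=1/4, S1=11/60, S2=17/30)
  d_2[S0] = 1/4*3/20 + 11/60*9/20 + 17/30*7/20 = 191/600
  d_2[S1] = 1/4*1/5 + 11/60*3/20 + 17/30*9/20 = 133/400
  d_2[S2] = 1/4*13/20 + 11/60*2/5 + 17/30*1/5 = 419/1200
d_2 = (S0=191/600, S1=133/400, S2=419/1200)
  d_3[S0] = 191/600*3/20 + 133/400*9/20 + 419/1200*7/20 = 767/2400
  d_3[S1] = 191/600*1/5 + 133/400*3/20 + 419/1200*9/20 = 203/750
  d_3[S2] = 191/600*13/20 + 133/400*2/5 + 419/1200*1/5 = 1639/4000
d_3 = (S0=767/2400, S1=203/750, S2=1639/4000)
  d_4[S0] = 767/2400*3/20 + 203/750*9/20 + 1639/4000*7/20 = 6263/20000
  d_4[S1] = 767/2400*1/5 + 203/750*3/20 + 1639/4000*9/20 = 69337/240000
  d_4[S2] = 767/2400*13/20 + 203/750*2/5 + 1639/4000*1/5 = 95507/240000
d_4 = (S0=6263/20000, S1=69337/240000, S2=95507/240000)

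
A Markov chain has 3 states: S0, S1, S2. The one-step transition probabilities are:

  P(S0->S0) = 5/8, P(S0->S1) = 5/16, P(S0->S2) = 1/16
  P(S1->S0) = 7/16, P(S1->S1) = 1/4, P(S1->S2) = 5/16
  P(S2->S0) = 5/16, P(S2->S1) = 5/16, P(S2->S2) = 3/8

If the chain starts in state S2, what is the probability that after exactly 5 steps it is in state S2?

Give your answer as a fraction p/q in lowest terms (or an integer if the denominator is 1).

Computing P^5 by repeated multiplication:
P^1 =
  S0: [5/8, 5/16, 1/16]
  S1: [7/16, 1/4, 5/16]
  S2: [5/16, 5/16, 3/8]
P^2 =
  S0: [35/64, 75/256, 41/256]
  S1: [123/256, 19/64, 57/256]
  S2: [115/256, 75/256, 33/128]
P^3 =
  S0: [1065/2048, 1205/4096, 761/4096]
  S1: [2047/4096, 301/1024, 845/4096]
  S2: [2005/4096, 1205/4096, 443/2048]
P^4 =
  S0: [8385/16384, 19275/65536, 12721/65536]
  S1: [33123/65536, 4819/16384, 13137/65536]
  S2: [32915/65536, 19275/65536, 6673/32768]
P^5 =
  S0: [266965/524288, 308405/1048576, 206241/1048576]
  S1: [531847/1048576, 77101/262144, 208325/1048576]
  S2: [530805/1048576, 308405/1048576, 104683/524288]

(P^5)[S2 -> S2] = 104683/524288

Answer: 104683/524288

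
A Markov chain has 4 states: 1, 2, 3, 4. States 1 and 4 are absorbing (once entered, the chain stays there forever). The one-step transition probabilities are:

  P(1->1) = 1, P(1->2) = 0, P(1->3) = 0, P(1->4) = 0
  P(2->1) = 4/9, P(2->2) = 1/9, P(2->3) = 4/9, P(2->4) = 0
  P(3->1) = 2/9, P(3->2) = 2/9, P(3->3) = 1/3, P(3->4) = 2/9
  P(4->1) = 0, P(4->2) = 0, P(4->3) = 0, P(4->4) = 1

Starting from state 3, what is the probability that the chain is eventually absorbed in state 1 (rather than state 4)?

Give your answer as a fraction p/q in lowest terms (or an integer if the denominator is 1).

Answer: 3/5

Derivation:
Let a_i = P(absorbed in 1 | start in state i).
Boundary conditions: a_1 = 1, a_4 = 0.
For each transient state i, a_i = sum_j P(i->j) * a_j:
  a_2 = 4/9*a_1 + 1/9*a_2 + 4/9*a_3 + 0*a_4
  a_3 = 2/9*a_1 + 2/9*a_2 + 1/3*a_3 + 2/9*a_4

Substituting a_1 = 1 and a_4 = 0, rearrange to (I - Q) a = r where r[i] = P(i -> 1):
  [8/9, -4/9] . (a_2, a_3) = 4/9
  [-2/9, 2/3] . (a_2, a_3) = 2/9

Solving yields:
  a_2 = 4/5
  a_3 = 3/5

Starting state is 3, so the absorption probability is a_3 = 3/5.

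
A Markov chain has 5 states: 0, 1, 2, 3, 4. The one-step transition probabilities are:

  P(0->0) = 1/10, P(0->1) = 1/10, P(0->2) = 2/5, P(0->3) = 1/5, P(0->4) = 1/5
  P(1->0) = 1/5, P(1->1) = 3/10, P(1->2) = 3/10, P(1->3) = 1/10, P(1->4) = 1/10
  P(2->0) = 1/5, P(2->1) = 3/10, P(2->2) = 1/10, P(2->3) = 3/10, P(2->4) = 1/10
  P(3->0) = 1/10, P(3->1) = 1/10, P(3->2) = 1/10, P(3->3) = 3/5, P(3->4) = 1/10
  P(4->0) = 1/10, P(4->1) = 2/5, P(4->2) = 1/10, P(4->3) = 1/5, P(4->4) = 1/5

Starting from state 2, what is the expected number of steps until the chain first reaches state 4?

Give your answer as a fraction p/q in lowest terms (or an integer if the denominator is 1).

Answer: 200/23

Derivation:
Let h_i = expected steps to first reach 4 from state i.
Boundary: h_4 = 0.
First-step equations for the other states:
  h_0 = 1 + 1/10*h_0 + 1/10*h_1 + 2/5*h_2 + 1/5*h_3 + 1/5*h_4
  h_1 = 1 + 1/5*h_0 + 3/10*h_1 + 3/10*h_2 + 1/10*h_3 + 1/10*h_4
  h_2 = 1 + 1/5*h_0 + 3/10*h_1 + 1/10*h_2 + 3/10*h_3 + 1/10*h_4
  h_3 = 1 + 1/10*h_0 + 1/10*h_1 + 1/10*h_2 + 3/5*h_3 + 1/10*h_4

Substituting h_4 = 0 and rearranging gives the linear system (I - Q) h = 1:
  [9/10, -1/10, -2/5, -1/5] . (h_0, h_1, h_2, h_3) = 1
  [-1/5, 7/10, -3/10, -1/10] . (h_0, h_1, h_2, h_3) = 1
  [-1/5, -3/10, 9/10, -3/10] . (h_0, h_1, h_2, h_3) = 1
  [-1/10, -1/10, -1/10, 2/5] . (h_0, h_1, h_2, h_3) = 1

Solving yields:
  h_0 = 545/69
  h_1 = 1795/207
  h_2 = 200/23
  h_3 = 1825/207

Starting state is 2, so the expected hitting time is h_2 = 200/23.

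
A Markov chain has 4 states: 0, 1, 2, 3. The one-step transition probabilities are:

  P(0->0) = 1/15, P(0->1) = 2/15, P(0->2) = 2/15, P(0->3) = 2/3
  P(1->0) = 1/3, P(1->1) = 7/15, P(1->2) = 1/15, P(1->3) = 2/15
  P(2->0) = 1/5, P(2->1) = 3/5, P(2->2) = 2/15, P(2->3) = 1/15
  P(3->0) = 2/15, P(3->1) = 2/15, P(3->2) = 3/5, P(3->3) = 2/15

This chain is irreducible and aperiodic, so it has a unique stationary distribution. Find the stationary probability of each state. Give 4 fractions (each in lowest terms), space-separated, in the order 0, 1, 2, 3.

The stationary distribution satisfies pi = pi * P, i.e.:
  pi_0 = 1/15*pi_0 + 1/3*pi_1 + 1/5*pi_2 + 2/15*pi_3
  pi_1 = 2/15*pi_0 + 7/15*pi_1 + 3/5*pi_2 + 2/15*pi_3
  pi_2 = 2/15*pi_0 + 1/15*pi_1 + 2/15*pi_2 + 3/5*pi_3
  pi_3 = 2/3*pi_0 + 2/15*pi_1 + 1/15*pi_2 + 2/15*pi_3
with normalization: pi_0 + pi_1 + pi_2 + pi_3 = 1.

Using the first 3 balance equations plus normalization, the linear system A*pi = b is:
  [-14/15, 1/3, 1/5, 2/15] . pi = 0
  [2/15, -8/15, 3/5, 2/15] . pi = 0
  [2/15, 1/15, -13/15, 3/5] . pi = 0
  [1, 1, 1, 1] . pi = 1

Solving yields:
  pi_0 = 947/4633
  pi_1 = 1628/4633
  pi_2 = 1002/4633
  pi_3 = 1056/4633

Verification (pi * P):
  947/4633*1/15 + 1628/4633*1/3 + 1002/4633*1/5 + 1056/4633*2/15 = 947/4633 = pi_0  (ok)
  947/4633*2/15 + 1628/4633*7/15 + 1002/4633*3/5 + 1056/4633*2/15 = 1628/4633 = pi_1  (ok)
  947/4633*2/15 + 1628/4633*1/15 + 1002/4633*2/15 + 1056/4633*3/5 = 1002/4633 = pi_2  (ok)
  947/4633*2/3 + 1628/4633*2/15 + 1002/4633*1/15 + 1056/4633*2/15 = 1056/4633 = pi_3  (ok)

Answer: 947/4633 1628/4633 1002/4633 1056/4633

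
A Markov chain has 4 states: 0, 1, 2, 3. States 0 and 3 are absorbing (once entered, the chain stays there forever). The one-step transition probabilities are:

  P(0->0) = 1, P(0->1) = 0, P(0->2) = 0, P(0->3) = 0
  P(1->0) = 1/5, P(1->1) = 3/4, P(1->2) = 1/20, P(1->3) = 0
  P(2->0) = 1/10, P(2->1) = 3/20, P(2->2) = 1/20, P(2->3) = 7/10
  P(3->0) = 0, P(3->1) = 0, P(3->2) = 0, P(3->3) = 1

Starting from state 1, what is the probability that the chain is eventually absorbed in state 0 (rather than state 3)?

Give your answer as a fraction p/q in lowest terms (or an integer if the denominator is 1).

Let a_i = P(absorbed in 0 | start in state i).
Boundary conditions: a_0 = 1, a_3 = 0.
For each transient state i, a_i = sum_j P(i->j) * a_j:
  a_1 = 1/5*a_0 + 3/4*a_1 + 1/20*a_2 + 0*a_3
  a_2 = 1/10*a_0 + 3/20*a_1 + 1/20*a_2 + 7/10*a_3

Substituting a_0 = 1 and a_3 = 0, rearrange to (I - Q) a = r where r[i] = P(i -> 0):
  [1/4, -1/20] . (a_1, a_2) = 1/5
  [-3/20, 19/20] . (a_1, a_2) = 1/10

Solving yields:
  a_1 = 39/46
  a_2 = 11/46

Starting state is 1, so the absorption probability is a_1 = 39/46.

Answer: 39/46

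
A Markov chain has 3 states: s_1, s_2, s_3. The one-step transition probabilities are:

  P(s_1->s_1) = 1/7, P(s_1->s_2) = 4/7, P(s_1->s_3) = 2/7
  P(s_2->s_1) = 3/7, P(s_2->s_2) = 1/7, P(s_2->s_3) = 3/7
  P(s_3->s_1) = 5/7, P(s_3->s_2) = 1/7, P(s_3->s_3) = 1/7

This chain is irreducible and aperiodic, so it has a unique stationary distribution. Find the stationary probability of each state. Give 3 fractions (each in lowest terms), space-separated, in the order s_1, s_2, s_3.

Answer: 33/83 26/83 24/83

Derivation:
The stationary distribution satisfies pi = pi * P, i.e.:
  pi_s_1 = 1/7*pi_s_1 + 3/7*pi_s_2 + 5/7*pi_s_3
  pi_s_2 = 4/7*pi_s_1 + 1/7*pi_s_2 + 1/7*pi_s_3
  pi_s_3 = 2/7*pi_s_1 + 3/7*pi_s_2 + 1/7*pi_s_3
with normalization: pi_s_1 + pi_s_2 + pi_s_3 = 1.

Using the first 2 balance equations plus normalization, the linear system A*pi = b is:
  [-6/7, 3/7, 5/7] . pi = 0
  [4/7, -6/7, 1/7] . pi = 0
  [1, 1, 1] . pi = 1

Solving yields:
  pi_s_1 = 33/83
  pi_s_2 = 26/83
  pi_s_3 = 24/83

Verification (pi * P):
  33/83*1/7 + 26/83*3/7 + 24/83*5/7 = 33/83 = pi_s_1  (ok)
  33/83*4/7 + 26/83*1/7 + 24/83*1/7 = 26/83 = pi_s_2  (ok)
  33/83*2/7 + 26/83*3/7 + 24/83*1/7 = 24/83 = pi_s_3  (ok)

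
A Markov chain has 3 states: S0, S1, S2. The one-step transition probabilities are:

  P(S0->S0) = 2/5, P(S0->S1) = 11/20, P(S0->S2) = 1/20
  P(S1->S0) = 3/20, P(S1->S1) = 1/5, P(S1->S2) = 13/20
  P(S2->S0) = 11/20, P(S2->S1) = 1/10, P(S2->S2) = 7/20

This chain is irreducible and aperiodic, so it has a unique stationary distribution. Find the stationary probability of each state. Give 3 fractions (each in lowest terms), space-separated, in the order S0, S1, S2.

The stationary distribution satisfies pi = pi * P, i.e.:
  pi_S0 = 2/5*pi_S0 + 3/20*pi_S1 + 11/20*pi_S2
  pi_S1 = 11/20*pi_S0 + 1/5*pi_S1 + 1/10*pi_S2
  pi_S2 = 1/20*pi_S0 + 13/20*pi_S1 + 7/20*pi_S2
with normalization: pi_S0 + pi_S1 + pi_S2 = 1.

Using the first 2 balance equations plus normalization, the linear system A*pi = b is:
  [-3/5, 3/20, 11/20] . pi = 0
  [11/20, -4/5, 1/10] . pi = 0
  [1, 1, 1] . pi = 1

Solving yields:
  pi_S0 = 91/243
  pi_S1 = 145/486
  pi_S2 = 53/162

Verification (pi * P):
  91/243*2/5 + 145/486*3/20 + 53/162*11/20 = 91/243 = pi_S0  (ok)
  91/243*11/20 + 145/486*1/5 + 53/162*1/10 = 145/486 = pi_S1  (ok)
  91/243*1/20 + 145/486*13/20 + 53/162*7/20 = 53/162 = pi_S2  (ok)

Answer: 91/243 145/486 53/162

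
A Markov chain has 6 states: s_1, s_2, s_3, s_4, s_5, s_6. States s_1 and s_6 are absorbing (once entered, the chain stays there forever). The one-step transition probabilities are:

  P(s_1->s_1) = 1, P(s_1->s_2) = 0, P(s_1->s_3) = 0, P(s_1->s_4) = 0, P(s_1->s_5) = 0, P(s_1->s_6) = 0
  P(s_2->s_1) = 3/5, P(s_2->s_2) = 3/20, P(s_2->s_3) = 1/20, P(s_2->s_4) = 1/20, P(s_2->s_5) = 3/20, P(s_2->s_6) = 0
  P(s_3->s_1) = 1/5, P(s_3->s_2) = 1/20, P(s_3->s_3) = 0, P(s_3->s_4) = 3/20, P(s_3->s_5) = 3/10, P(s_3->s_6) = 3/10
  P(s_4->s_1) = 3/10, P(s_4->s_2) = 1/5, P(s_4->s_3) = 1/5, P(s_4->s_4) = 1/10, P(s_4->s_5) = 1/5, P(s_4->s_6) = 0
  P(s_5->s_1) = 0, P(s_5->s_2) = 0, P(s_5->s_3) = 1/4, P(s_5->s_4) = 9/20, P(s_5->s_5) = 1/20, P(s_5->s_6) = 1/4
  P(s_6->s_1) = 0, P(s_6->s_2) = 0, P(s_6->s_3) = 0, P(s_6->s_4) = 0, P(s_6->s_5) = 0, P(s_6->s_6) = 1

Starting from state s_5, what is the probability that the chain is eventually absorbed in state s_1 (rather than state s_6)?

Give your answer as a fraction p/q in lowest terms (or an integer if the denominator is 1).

Answer: 19685/40664

Derivation:
Let a_i = P(absorbed in s_1 | start in state i).
Boundary conditions: a_s_1 = 1, a_s_6 = 0.
For each transient state i, a_i = sum_j P(i->j) * a_j:
  a_s_2 = 3/5*a_s_1 + 3/20*a_s_2 + 1/20*a_s_3 + 1/20*a_s_4 + 3/20*a_s_5 + 0*a_s_6
  a_s_3 = 1/5*a_s_1 + 1/20*a_s_2 + 0*a_s_3 + 3/20*a_s_4 + 3/10*a_s_5 + 3/10*a_s_6
  a_s_4 = 3/10*a_s_1 + 1/5*a_s_2 + 1/5*a_s_3 + 1/10*a_s_4 + 1/5*a_s_5 + 0*a_s_6
  a_s_5 = 0*a_s_1 + 0*a_s_2 + 1/4*a_s_3 + 9/20*a_s_4 + 1/20*a_s_5 + 1/4*a_s_6

Substituting a_s_1 = 1 and a_s_6 = 0, rearrange to (I - Q) a = r where r[i] = P(i -> s_1):
  [17/20, -1/20, -1/20, -3/20] . (a_s_2, a_s_3, a_s_4, a_s_5) = 3/5
  [-1/20, 1, -3/20, -3/10] . (a_s_2, a_s_3, a_s_4, a_s_5) = 1/5
  [-1/5, -1/5, 9/10, -1/5] . (a_s_2, a_s_3, a_s_4, a_s_5) = 3/10
  [0, -1/4, -9/20, 19/20] . (a_s_2, a_s_3, a_s_4, a_s_5) = 0

Solving yields:
  a_s_2 = 17577/20332
  a_s_3 = 20335/40664
  a_s_4 = 445/598
  a_s_5 = 19685/40664

Starting state is s_5, so the absorption probability is a_s_5 = 19685/40664.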